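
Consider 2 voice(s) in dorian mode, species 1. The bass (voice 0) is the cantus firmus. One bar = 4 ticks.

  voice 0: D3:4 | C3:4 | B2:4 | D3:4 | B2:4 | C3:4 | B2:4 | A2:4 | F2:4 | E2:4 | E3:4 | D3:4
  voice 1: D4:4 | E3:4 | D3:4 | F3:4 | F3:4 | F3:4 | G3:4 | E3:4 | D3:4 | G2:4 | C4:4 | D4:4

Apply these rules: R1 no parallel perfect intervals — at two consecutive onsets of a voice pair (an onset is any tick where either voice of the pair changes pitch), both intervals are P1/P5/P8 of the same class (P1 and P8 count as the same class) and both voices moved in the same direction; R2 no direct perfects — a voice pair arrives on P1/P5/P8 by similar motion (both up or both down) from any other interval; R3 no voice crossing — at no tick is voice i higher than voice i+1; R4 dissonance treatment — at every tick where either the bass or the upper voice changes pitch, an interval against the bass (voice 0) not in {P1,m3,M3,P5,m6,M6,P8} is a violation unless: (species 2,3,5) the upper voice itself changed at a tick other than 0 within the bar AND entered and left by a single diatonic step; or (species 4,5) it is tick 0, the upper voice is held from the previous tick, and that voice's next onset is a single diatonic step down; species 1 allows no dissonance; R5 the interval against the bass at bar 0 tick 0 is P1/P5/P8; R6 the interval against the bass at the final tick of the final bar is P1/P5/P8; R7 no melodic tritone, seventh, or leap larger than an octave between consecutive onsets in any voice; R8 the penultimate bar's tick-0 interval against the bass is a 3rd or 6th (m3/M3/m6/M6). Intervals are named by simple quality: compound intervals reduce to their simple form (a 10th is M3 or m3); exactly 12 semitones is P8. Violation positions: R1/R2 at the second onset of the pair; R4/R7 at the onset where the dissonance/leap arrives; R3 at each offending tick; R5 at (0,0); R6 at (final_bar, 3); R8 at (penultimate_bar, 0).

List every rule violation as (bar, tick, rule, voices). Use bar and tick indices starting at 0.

bar 0: v0=D3 v1=D4 downbeat P8
bar 1: v0=C3 v1=E3 downbeat M3
bar 2: v0=B2 v1=D3 downbeat m3
bar 3: v0=D3 v1=F3 downbeat m3
bar 4: v0=B2 v1=F3 downbeat TT
bar 5: v0=C3 v1=F3 downbeat P4
bar 6: v0=B2 v1=G3 downbeat m6
bar 7: v0=A2 v1=E3 downbeat P5
bar 8: v0=F2 v1=D3 downbeat M6
bar 9: v0=E2 v1=G2 downbeat m3
bar 10: v0=E3 v1=C4 downbeat m6
bar 11: v0=D3 v1=D4 downbeat P8
  -> R7 @ bar 1 tick 0 v(1,): D4->E3 leap 10st
  -> R4 @ bar 4 tick 0 v(0, 1): B2/F3 TT untreated
  -> R4 @ bar 5 tick 0 v(0, 1): C3/F3 P4 untreated
  -> R2 @ bar 7 tick 0 v(0, 1): B2/G3 m6 -> A2/E3 P5 similar
  -> R7 @ bar 10 tick 0 v(1,): G2->C4 leap 17st

(1, 0, R7, (1,))
(4, 0, R4, (0, 1))
(5, 0, R4, (0, 1))
(7, 0, R2, (0, 1))
(10, 0, R7, (1,))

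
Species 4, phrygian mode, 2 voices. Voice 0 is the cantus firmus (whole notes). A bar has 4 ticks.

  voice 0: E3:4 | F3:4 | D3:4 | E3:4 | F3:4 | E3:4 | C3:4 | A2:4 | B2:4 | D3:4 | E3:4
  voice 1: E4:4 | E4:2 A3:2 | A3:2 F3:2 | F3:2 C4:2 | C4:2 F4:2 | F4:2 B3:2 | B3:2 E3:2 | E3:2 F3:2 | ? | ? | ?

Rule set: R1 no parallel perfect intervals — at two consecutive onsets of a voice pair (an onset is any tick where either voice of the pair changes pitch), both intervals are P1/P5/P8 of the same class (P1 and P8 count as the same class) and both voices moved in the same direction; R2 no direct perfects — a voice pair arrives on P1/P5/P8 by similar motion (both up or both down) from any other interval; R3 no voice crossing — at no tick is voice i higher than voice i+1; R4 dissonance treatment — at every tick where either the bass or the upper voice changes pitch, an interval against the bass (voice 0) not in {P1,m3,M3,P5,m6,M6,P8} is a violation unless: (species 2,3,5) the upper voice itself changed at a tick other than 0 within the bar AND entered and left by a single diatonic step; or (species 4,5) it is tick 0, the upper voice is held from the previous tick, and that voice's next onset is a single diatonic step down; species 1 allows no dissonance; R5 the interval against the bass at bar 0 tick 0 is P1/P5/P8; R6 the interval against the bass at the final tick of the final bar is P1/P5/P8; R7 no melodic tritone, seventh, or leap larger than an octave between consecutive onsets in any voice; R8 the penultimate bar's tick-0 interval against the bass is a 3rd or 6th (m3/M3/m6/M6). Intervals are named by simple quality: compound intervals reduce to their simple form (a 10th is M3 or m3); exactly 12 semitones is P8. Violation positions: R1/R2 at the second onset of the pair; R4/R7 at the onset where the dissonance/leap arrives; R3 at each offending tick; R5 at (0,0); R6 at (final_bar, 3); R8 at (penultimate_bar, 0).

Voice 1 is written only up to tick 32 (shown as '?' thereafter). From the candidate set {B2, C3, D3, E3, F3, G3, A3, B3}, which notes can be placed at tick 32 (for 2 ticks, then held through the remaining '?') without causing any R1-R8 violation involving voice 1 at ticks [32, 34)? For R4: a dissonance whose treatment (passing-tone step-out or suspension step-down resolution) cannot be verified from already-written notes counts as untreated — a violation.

{D3, G3}

B2: violates R7
C3: violates R4
D3: legal
E3: violates R4
F3: violates R4
G3: legal
A3: violates R4
B3: violates R2,R7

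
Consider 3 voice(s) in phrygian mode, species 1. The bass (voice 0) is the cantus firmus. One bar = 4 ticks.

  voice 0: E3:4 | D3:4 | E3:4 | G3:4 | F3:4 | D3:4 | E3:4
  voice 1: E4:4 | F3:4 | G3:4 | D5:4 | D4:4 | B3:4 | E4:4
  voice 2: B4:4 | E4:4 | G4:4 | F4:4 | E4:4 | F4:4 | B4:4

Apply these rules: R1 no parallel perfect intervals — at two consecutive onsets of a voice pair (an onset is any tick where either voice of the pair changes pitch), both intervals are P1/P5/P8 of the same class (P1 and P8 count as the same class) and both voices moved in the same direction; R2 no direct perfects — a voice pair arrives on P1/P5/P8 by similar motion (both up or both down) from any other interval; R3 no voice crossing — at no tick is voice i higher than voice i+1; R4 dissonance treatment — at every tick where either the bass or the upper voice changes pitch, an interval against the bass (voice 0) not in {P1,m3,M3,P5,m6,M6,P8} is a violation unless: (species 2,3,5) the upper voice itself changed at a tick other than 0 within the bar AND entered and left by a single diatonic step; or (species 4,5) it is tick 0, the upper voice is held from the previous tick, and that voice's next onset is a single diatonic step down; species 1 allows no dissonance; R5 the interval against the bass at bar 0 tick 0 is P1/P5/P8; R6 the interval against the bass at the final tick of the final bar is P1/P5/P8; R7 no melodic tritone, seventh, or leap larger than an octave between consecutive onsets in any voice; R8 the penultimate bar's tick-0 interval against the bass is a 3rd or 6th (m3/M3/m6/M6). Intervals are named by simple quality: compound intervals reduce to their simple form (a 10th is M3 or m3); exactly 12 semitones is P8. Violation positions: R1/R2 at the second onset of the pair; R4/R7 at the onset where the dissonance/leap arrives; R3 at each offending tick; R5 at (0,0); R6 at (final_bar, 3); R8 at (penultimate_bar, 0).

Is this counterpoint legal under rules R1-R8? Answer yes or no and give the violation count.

bar 0: v0=E3 v1=E4 v2=B4 (P5)
bar 1: v0=D3 v1=F3 v2=E4 (M2)
bar 2: v0=E3 v1=G3 v2=G4 (m3)
bar 3: v0=G3 v1=D5 v2=F4 (m7)
bar 4: v0=F3 v1=D4 v2=E4 (M7)
bar 5: v0=D3 v1=B3 v2=F4 (m3)
bar 6: v0=E3 v1=E4 v2=B4 (P5)
  R4 @ bar1.0: D3/E4 M2 untreated
  R7 @ bar1.0: E4->F3 leap 11st
  R2 @ bar2.0: F3/E4 M7 -> G3/G4 P8 similar
  R2 @ bar3.0: E3/G3 m3 -> G3/D5 P5 similar
  R3 @ bar3.0: D5 above F4
  R4 @ bar3.0: G3/F4 m7 untreated
  R7 @ bar3.0: G3->D5 leap 19st
  R3 @ bar3.1: D5 above F4
  R3 @ bar3.2: D5 above F4
  R3 @ bar3.3: D5 above F4
  R4 @ bar4.0: F3/E4 M7 untreated
  R2 @ bar6.0: D3/B3 M6 -> E3/E4 P8 similar
  R2 @ bar6.0: D3/F4 m3 -> E3/B4 P5 similar
  R2 @ bar6.0: B3/F4 TT -> E4/B4 P5 similar
  R7 @ bar6.0: F4->B4 leap 6st

No (15 violations)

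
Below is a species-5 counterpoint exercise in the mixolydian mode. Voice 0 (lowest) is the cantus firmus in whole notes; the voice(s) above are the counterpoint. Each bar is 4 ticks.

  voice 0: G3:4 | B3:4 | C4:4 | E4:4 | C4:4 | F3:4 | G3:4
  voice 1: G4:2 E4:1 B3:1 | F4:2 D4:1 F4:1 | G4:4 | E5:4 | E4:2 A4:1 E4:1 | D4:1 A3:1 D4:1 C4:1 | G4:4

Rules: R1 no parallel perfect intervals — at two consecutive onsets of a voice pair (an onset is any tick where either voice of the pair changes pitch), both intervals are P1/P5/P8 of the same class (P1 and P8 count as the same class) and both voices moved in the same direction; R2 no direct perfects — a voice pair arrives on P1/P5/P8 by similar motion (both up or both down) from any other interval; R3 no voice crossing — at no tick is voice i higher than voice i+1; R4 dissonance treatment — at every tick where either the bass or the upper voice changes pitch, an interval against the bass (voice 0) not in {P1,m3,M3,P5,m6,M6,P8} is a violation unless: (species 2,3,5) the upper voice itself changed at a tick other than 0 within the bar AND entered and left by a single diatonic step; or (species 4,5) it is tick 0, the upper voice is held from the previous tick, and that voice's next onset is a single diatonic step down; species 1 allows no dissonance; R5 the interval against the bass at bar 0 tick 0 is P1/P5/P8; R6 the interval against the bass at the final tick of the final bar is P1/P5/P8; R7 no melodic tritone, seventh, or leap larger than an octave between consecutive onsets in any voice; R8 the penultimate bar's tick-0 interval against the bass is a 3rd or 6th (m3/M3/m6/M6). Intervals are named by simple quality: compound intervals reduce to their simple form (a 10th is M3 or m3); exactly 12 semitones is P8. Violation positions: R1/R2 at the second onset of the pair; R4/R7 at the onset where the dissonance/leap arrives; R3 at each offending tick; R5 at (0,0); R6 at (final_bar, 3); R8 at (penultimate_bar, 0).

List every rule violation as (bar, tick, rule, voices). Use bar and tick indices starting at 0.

(1, 0, R4, (0, 1))
(1, 0, R7, (1,))
(1, 3, R4, (0, 1))
(2, 0, R2, (0, 1))
(3, 0, R2, (0, 1))
(6, 0, R2, (0, 1))

bar 0: v0=G3 v1=G4 downbeat P8
bar 1: v0=B3 v1=F4 downbeat TT
bar 2: v0=C4 v1=G4 downbeat P5
bar 3: v0=E4 v1=E5 downbeat P8
bar 4: v0=C4 v1=E4 downbeat M3
bar 5: v0=F3 v1=D4 downbeat M6
bar 6: v0=G3 v1=G4 downbeat P8
  -> R4 @ bar 1 tick 0 v(0, 1): B3/F4 TT untreated
  -> R7 @ bar 1 tick 0 v(1,): B3->F4 leap 6st
  -> R4 @ bar 1 tick 3 v(0, 1): B3/F4 TT untreated
  -> R2 @ bar 2 tick 0 v(0, 1): B3/F4 TT -> C4/G4 P5 similar
  -> R2 @ bar 3 tick 0 v(0, 1): C4/G4 P5 -> E4/E5 P8 similar
  -> R2 @ bar 6 tick 0 v(0, 1): F3/C4 P5 -> G3/G4 P8 similar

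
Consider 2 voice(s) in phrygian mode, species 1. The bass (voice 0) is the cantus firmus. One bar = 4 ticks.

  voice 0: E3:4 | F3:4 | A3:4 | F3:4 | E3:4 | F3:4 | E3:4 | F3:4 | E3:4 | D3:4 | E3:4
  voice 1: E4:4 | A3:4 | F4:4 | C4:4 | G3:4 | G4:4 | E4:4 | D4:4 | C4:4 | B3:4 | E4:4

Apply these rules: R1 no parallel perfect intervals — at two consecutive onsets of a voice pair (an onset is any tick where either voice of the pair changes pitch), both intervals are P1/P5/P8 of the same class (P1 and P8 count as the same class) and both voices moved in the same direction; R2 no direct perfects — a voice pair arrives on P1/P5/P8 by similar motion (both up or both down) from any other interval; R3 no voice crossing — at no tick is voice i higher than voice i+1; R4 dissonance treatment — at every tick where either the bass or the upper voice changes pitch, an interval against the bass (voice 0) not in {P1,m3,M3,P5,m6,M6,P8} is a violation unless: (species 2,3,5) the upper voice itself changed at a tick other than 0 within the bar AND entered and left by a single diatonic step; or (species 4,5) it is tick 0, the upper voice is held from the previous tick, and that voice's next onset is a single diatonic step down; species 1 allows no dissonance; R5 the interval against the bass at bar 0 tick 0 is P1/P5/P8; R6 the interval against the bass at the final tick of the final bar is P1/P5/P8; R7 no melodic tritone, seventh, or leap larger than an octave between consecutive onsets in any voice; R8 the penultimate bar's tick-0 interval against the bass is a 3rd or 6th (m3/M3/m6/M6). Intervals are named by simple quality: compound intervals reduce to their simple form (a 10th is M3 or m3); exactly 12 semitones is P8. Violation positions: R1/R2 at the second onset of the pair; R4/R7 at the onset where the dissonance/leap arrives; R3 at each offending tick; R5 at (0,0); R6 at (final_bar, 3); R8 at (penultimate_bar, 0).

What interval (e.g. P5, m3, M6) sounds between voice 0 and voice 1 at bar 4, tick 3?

m3

voice 0=E3 voice 1=G3 -> m3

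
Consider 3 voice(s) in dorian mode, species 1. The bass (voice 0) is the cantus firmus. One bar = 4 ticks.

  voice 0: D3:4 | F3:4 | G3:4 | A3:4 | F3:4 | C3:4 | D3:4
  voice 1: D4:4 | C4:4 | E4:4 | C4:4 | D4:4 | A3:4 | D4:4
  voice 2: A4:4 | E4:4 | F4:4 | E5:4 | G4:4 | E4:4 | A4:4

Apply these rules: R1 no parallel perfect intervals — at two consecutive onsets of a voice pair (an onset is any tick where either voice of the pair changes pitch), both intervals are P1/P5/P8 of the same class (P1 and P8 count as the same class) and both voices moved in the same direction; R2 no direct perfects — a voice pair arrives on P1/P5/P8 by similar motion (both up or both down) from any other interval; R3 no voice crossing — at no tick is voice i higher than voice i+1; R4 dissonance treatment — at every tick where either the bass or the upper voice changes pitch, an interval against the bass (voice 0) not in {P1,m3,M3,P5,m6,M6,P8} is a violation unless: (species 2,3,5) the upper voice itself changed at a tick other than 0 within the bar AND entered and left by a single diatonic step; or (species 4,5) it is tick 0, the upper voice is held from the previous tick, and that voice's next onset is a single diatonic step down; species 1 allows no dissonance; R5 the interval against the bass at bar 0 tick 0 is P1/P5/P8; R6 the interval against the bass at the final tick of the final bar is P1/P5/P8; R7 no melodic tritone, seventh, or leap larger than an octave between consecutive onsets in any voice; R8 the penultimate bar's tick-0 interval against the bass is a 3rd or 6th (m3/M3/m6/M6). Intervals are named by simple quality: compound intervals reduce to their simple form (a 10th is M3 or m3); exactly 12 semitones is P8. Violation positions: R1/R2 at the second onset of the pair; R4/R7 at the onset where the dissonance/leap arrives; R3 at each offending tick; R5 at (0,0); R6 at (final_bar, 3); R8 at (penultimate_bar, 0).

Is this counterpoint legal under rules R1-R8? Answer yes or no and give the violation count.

bar 0: v0=D3 v1=D4 v2=A4 (P5)
bar 1: v0=F3 v1=C4 v2=E4 (M7)
bar 2: v0=G3 v1=E4 v2=F4 (m7)
bar 3: v0=A3 v1=C4 v2=E5 (P5)
bar 4: v0=F3 v1=D4 v2=G4 (M2)
bar 5: v0=C3 v1=A3 v2=E4 (M3)
bar 6: v0=D3 v1=D4 v2=A4 (P5)
  R4 @ bar1.0: F3/E4 M7 untreated
  R4 @ bar2.0: G3/F4 m7 untreated
  R2 @ bar3.0: G3/F4 m7 -> A3/E5 P5 similar
  R7 @ bar3.0: F4->E5 leap 11st
  R4 @ bar4.0: F3/G4 M2 untreated
  R2 @ bar5.0: D4/G4 P4 -> A3/E4 P5 similar
  R1 @ bar6.0: A3/E4 P5 -> D4/A4 P5 similar
  R2 @ bar6.0: C3/A3 M6 -> D3/D4 P8 similar
  R2 @ bar6.0: C3/E4 M3 -> D3/A4 P5 similar

No (9 violations)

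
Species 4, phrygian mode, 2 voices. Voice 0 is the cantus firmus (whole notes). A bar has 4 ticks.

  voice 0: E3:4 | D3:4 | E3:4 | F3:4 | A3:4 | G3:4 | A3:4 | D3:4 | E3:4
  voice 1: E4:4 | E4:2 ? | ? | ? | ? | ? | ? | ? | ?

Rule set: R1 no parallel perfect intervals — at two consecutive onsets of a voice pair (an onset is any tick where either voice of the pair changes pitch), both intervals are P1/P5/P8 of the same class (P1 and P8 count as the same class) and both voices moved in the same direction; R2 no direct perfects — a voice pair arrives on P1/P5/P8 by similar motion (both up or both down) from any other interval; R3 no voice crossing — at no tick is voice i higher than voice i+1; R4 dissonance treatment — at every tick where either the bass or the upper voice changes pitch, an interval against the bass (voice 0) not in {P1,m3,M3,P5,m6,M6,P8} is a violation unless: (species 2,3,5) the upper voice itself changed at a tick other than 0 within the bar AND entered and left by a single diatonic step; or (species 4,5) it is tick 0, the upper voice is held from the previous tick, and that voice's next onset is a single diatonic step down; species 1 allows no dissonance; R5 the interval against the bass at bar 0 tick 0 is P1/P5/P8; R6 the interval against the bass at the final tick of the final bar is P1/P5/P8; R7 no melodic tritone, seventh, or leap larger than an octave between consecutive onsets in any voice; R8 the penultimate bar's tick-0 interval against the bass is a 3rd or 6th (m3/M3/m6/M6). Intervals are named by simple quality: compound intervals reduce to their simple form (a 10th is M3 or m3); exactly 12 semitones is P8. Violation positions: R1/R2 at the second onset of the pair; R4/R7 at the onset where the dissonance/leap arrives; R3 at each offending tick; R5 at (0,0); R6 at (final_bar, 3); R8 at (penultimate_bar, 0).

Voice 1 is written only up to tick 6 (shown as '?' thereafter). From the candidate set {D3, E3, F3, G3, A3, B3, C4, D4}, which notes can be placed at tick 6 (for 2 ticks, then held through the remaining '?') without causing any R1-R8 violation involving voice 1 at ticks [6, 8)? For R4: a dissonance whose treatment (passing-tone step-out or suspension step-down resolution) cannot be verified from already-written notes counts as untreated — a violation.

D3: violates R7
E3: violates R4
F3: violates R7
G3: violates R4
A3: legal
B3: legal
C4: violates R4
D4: legal

{A3, B3, D4}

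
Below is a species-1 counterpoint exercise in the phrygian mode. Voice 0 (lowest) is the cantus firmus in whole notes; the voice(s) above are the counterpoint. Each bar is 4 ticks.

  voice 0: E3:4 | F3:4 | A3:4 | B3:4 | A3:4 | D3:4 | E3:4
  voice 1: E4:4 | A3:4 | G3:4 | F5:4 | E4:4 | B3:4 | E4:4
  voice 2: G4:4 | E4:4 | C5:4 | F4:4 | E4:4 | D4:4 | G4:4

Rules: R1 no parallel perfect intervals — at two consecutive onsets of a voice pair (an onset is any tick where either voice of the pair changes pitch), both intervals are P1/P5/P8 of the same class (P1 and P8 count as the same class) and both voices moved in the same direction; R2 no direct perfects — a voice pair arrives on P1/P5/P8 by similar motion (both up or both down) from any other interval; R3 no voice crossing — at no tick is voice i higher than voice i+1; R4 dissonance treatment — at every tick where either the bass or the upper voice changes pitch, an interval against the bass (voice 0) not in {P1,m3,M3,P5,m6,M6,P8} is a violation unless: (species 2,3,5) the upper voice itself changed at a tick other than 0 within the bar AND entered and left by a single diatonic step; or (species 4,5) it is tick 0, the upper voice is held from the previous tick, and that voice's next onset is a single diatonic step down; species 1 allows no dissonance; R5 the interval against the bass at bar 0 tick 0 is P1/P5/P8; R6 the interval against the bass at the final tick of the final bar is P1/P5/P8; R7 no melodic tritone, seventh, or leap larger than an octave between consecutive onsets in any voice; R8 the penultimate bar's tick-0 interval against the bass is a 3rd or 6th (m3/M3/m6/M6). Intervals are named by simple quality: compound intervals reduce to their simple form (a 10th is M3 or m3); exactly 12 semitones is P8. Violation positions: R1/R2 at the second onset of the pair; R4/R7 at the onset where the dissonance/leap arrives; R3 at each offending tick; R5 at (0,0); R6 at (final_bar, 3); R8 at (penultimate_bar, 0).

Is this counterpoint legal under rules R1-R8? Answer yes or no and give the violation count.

No (23 violations)

bar 0: v0=E3 v1=E4 v2=G4 (m3)
bar 1: v0=F3 v1=A3 v2=E4 (M7)
bar 2: v0=A3 v1=G3 v2=C5 (m3)
bar 3: v0=B3 v1=F5 v2=F4 (TT)
bar 4: v0=A3 v1=E4 v2=E4 (P5)
bar 5: v0=D3 v1=B3 v2=D4 (P8)
bar 6: v0=E3 v1=E4 v2=G4 (m3)
  R5 @ bar0.0: opens on m3
  R2 @ bar1.0: E4/G4 m3 -> A3/E4 P5 similar
  R4 @ bar1.0: F3/E4 M7 untreated
  R3 @ bar2.0: A3 above G3
  R4 @ bar2.0: A3/G3 M2 untreated
  R3 @ bar2.1: A3 above G3
  R3 @ bar2.2: A3 above G3
  R3 @ bar2.3: A3 above G3
  R3 @ bar3.0: F5 above F4
  R4 @ bar3.0: B3/F5 TT untreated
  R4 @ bar3.0: B3/F4 TT untreated
  R7 @ bar3.0: G3->F5 leap 22st
  R3 @ bar3.1: F5 above F4
  R3 @ bar3.2: F5 above F4
  R3 @ bar3.3: F5 above F4
  R1 @ bar4.0: F5/F4 P8 -> E4/E4 P1 similar
  R2 @ bar4.0: B3/F5 TT -> A3/E4 P5 similar
  R2 @ bar4.0: B3/F4 TT -> A3/E4 P5 similar
  R7 @ bar4.0: F5->E4 leap 13st
  R2 @ bar5.0: A3/E4 P5 -> D3/D4 P8 similar
  R8 @ bar5.0: penult P8 not 3rd/6th
  R2 @ bar6.0: D3/B3 M6 -> E3/E4 P8 similar
  R6 @ bar6.3: closes on m3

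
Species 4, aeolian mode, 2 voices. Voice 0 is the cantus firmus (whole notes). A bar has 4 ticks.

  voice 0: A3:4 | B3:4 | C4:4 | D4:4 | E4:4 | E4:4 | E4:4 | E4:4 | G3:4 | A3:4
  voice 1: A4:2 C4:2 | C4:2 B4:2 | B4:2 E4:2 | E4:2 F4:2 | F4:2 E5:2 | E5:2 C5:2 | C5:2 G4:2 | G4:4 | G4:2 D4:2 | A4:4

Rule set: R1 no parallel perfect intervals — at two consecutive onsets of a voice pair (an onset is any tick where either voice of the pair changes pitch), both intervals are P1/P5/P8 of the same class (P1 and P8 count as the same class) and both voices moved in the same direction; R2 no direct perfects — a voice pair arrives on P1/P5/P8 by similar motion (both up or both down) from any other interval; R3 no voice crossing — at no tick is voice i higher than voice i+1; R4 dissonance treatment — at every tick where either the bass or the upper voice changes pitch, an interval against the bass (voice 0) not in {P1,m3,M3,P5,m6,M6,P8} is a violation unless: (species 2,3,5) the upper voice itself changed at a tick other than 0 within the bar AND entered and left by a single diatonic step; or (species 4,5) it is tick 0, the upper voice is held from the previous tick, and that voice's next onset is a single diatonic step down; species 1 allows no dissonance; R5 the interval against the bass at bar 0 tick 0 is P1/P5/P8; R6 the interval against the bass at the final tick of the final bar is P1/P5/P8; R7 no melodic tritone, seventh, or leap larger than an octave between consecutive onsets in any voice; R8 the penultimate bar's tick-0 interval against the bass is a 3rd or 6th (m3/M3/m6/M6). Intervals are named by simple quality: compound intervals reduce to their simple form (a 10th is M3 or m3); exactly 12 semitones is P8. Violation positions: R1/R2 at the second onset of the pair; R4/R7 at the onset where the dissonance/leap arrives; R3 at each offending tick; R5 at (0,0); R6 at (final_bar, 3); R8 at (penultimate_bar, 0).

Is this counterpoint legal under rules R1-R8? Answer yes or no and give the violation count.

No (8 violations)

bar 0: v0=A3 v1=A4 (P8)
bar 1: v0=B3 v1=C4 (m2)
bar 2: v0=C4 v1=B4 (M7)
bar 3: v0=D4 v1=E4 (M2)
bar 4: v0=E4 v1=F4 (m2)
bar 5: v0=E4 v1=E5 (P8)
bar 6: v0=E4 v1=C5 (m6)
bar 7: v0=E4 v1=G4 (m3)
bar 8: v0=G3 v1=G4 (P8)
bar 9: v0=A3 v1=A4 (P8)
  R4 @ bar1.0: B3/C4 m2 untreated
  R7 @ bar1.2: C4->B4 leap 11st
  R4 @ bar2.0: C4/B4 M7 untreated
  R4 @ bar3.0: D4/E4 M2 untreated
  R4 @ bar4.0: E4/F4 m2 untreated
  R7 @ bar4.2: F4->E5 leap 11st
  R8 @ bar8.0: penult P8 not 3rd/6th
  R2 @ bar9.0: G3/D4 P5 -> A3/A4 P8 similar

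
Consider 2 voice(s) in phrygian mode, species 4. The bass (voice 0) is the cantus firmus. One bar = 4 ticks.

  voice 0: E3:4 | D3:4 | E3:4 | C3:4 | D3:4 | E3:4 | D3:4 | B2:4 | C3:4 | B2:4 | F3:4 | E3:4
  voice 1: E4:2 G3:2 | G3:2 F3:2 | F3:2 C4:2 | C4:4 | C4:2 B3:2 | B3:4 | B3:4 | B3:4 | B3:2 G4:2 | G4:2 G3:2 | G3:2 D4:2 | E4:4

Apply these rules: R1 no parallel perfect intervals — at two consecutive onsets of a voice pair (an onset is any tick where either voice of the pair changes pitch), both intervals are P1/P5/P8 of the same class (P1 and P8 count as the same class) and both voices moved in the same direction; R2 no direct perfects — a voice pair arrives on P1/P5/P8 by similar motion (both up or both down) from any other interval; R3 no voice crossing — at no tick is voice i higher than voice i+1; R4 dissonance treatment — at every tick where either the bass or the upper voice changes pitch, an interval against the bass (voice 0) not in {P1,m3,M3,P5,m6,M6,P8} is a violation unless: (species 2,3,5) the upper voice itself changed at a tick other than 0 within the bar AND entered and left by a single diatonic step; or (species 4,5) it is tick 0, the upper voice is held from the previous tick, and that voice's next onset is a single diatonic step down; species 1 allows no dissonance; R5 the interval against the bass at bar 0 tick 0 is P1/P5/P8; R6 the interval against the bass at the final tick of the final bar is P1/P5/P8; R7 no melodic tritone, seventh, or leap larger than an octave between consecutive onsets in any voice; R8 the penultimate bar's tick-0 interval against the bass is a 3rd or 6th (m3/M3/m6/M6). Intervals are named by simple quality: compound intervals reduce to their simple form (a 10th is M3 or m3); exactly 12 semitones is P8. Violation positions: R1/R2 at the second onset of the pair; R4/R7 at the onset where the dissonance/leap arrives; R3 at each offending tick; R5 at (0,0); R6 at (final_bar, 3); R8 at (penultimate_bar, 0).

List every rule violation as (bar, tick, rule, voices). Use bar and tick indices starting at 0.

(2, 0, R4, (0, 1))
(8, 0, R4, (0, 1))
(10, 0, R4, (0, 1))
(10, 0, R7, (0,))
(10, 0, R8, (0, 1))

bar 0: v0=E3 v1=E4 downbeat P8
bar 1: v0=D3 v1=G3 downbeat P4
bar 2: v0=E3 v1=F3 downbeat m2
bar 3: v0=C3 v1=C4 downbeat P8
bar 4: v0=D3 v1=C4 downbeat m7
bar 5: v0=E3 v1=B3 downbeat P5
bar 6: v0=D3 v1=B3 downbeat M6
bar 7: v0=B2 v1=B3 downbeat P8
bar 8: v0=C3 v1=B3 downbeat M7
bar 9: v0=B2 v1=G4 downbeat m6
bar 10: v0=F3 v1=G3 downbeat M2
bar 11: v0=E3 v1=E4 downbeat P8
  -> R4 @ bar 2 tick 0 v(0, 1): E3/F3 m2 untreated
  -> R4 @ bar 8 tick 0 v(0, 1): C3/B3 M7 untreated
  -> R4 @ bar 10 tick 0 v(0, 1): F3/G3 M2 untreated
  -> R7 @ bar 10 tick 0 v(0,): B2->F3 leap 6st
  -> R8 @ bar 10 tick 0 v(0, 1): penult M2 not 3rd/6th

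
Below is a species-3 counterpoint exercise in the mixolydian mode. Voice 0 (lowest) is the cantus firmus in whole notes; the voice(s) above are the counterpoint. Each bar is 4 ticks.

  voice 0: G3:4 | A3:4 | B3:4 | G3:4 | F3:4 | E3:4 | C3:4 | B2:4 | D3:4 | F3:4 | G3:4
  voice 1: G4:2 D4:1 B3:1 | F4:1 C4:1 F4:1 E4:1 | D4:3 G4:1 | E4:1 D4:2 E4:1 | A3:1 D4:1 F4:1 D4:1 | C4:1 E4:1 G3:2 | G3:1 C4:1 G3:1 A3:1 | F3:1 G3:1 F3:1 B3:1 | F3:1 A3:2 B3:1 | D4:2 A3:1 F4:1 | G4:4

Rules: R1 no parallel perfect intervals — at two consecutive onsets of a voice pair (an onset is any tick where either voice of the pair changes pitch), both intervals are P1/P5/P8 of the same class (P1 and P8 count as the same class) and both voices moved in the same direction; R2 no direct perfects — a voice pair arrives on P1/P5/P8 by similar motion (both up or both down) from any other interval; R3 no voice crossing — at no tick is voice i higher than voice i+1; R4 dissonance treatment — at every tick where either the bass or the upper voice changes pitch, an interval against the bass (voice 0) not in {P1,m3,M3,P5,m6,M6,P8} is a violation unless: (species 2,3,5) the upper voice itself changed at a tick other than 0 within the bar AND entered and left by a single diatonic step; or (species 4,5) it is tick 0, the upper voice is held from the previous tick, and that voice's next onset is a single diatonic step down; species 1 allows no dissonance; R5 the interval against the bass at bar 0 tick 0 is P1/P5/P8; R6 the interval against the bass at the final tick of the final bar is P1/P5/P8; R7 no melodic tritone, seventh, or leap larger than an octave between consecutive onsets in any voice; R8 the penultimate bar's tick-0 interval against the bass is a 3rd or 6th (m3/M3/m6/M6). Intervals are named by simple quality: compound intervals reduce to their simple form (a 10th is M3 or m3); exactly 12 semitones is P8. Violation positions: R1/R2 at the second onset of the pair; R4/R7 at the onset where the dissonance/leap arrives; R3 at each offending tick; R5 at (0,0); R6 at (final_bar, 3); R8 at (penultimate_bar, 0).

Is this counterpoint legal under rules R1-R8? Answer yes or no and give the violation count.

bar 0: v0=G3 v1=G4 (P8)
bar 1: v0=A3 v1=F4 (m6)
bar 2: v0=B3 v1=D4 (m3)
bar 3: v0=G3 v1=E4 (M6)
bar 4: v0=F3 v1=A3 (M3)
bar 5: v0=E3 v1=C4 (m6)
bar 6: v0=C3 v1=G3 (P5)
bar 7: v0=B2 v1=F3 (TT)
bar 8: v0=D3 v1=F3 (m3)
bar 9: v0=F3 v1=D4 (M6)
bar 10: v0=G3 v1=G4 (P8)
  R7 @ bar1.0: B3->F4 leap 6st
  R4 @ bar7.0: B2/F3 TT untreated
  R4 @ bar7.2: B2/F3 TT untreated
  R7 @ bar7.3: F3->B3 leap 6st
  R7 @ bar8.0: B3->F3 leap 6st
  R1 @ bar10.0: F3/F4 P8 -> G3/G4 P8 similar

No (6 violations)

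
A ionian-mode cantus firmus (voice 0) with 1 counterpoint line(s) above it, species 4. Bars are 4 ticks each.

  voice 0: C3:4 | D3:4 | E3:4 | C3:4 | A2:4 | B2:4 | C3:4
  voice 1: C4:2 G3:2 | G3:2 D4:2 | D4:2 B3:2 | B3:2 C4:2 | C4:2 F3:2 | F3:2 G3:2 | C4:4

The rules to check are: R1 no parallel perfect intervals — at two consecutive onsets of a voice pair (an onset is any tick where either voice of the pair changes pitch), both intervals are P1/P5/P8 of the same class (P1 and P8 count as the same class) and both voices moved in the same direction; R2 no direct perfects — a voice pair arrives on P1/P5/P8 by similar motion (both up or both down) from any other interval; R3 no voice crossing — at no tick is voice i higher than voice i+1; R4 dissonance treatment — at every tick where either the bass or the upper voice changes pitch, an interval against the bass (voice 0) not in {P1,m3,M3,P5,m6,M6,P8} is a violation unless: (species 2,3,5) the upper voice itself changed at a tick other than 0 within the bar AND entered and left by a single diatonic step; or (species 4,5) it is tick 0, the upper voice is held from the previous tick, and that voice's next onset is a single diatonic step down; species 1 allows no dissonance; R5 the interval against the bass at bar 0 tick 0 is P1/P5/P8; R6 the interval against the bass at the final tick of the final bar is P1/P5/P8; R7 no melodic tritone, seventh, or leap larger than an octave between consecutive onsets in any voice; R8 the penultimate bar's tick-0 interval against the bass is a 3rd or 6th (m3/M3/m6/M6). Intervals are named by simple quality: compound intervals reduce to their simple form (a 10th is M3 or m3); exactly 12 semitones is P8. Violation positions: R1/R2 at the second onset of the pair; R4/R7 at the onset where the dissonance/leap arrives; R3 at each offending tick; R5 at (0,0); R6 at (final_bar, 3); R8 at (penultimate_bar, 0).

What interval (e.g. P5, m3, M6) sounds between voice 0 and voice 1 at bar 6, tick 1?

P8

voice 0=C3 voice 1=C4 -> P8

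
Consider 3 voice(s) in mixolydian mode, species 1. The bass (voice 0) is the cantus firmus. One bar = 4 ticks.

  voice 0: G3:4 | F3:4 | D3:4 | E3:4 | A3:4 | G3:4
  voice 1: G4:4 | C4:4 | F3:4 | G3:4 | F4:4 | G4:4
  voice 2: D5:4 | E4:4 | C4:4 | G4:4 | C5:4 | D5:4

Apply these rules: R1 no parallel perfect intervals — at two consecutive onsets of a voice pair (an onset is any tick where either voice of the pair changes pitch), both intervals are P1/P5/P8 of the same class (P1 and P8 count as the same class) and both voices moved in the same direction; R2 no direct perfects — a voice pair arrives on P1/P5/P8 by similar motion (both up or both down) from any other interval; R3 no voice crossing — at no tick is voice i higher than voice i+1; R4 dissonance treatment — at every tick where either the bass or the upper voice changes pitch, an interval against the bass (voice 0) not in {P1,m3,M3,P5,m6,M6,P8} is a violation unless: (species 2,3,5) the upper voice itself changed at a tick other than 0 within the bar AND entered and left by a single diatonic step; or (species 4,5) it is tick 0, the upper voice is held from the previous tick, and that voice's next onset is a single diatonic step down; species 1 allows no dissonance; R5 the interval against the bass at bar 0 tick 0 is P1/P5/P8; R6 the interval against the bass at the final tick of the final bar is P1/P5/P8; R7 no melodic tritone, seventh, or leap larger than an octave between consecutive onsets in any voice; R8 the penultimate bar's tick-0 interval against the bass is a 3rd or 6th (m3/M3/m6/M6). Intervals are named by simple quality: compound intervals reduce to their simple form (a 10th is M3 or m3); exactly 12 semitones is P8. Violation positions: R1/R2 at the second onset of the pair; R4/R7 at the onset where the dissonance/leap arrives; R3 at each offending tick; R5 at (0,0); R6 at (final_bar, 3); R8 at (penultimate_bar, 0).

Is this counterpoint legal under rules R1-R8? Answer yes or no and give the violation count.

No (9 violations)

bar 0: v0=G3 v1=G4 v2=D5 (P5)
bar 1: v0=F3 v1=C4 v2=E4 (M7)
bar 2: v0=D3 v1=F3 v2=C4 (m7)
bar 3: v0=E3 v1=G3 v2=G4 (m3)
bar 4: v0=A3 v1=F4 v2=C5 (m3)
bar 5: v0=G3 v1=G4 v2=D5 (P5)
  R2 @ bar1.0: G3/G4 P8 -> F3/C4 P5 similar
  R4 @ bar1.0: F3/E4 M7 untreated
  R7 @ bar1.0: D5->E4 leap 10st
  R2 @ bar2.0: C4/E4 M3 -> F3/C4 P5 similar
  R4 @ bar2.0: D3/C4 m7 untreated
  R2 @ bar3.0: F3/C4 P5 -> G3/G4 P8 similar
  R2 @ bar4.0: G3/G4 P8 -> F4/C5 P5 similar
  R7 @ bar4.0: G3->F4 leap 10st
  R1 @ bar5.0: F4/C5 P5 -> G4/D5 P5 similar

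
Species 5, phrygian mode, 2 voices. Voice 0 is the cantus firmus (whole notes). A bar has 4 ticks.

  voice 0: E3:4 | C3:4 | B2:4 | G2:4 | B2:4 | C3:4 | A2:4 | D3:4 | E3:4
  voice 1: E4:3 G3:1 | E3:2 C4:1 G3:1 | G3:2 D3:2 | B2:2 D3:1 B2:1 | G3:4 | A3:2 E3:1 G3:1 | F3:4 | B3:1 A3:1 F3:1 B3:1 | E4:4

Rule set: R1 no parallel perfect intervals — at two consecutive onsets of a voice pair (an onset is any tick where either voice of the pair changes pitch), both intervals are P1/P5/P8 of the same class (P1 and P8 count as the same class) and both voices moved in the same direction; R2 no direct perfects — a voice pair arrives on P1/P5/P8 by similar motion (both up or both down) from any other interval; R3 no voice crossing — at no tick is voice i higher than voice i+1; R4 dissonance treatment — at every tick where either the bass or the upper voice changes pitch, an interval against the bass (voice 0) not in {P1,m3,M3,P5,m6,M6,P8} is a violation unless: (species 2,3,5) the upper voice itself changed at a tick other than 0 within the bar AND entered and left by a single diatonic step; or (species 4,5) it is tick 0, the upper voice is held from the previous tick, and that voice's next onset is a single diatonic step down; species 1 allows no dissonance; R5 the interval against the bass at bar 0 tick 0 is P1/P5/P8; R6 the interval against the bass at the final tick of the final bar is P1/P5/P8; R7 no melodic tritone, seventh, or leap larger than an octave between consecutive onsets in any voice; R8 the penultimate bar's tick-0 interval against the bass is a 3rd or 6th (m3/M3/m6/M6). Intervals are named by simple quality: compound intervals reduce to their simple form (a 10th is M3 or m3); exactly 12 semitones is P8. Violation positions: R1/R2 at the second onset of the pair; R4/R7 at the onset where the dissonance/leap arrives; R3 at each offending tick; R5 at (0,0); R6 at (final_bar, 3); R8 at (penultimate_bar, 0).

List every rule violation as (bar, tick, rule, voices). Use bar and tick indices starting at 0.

(7, 0, R7, (1,))
(7, 3, R7, (1,))
(8, 0, R2, (0, 1))

bar 0: v0=E3 v1=E4 downbeat P8
bar 1: v0=C3 v1=E3 downbeat M3
bar 2: v0=B2 v1=G3 downbeat m6
bar 3: v0=G2 v1=B2 downbeat M3
bar 4: v0=B2 v1=G3 downbeat m6
bar 5: v0=C3 v1=A3 downbeat M6
bar 6: v0=A2 v1=F3 downbeat m6
bar 7: v0=D3 v1=B3 downbeat M6
bar 8: v0=E3 v1=E4 downbeat P8
  -> R7 @ bar 7 tick 0 v(1,): F3->B3 leap 6st
  -> R7 @ bar 7 tick 3 v(1,): F3->B3 leap 6st
  -> R2 @ bar 8 tick 0 v(0, 1): D3/B3 M6 -> E3/E4 P8 similar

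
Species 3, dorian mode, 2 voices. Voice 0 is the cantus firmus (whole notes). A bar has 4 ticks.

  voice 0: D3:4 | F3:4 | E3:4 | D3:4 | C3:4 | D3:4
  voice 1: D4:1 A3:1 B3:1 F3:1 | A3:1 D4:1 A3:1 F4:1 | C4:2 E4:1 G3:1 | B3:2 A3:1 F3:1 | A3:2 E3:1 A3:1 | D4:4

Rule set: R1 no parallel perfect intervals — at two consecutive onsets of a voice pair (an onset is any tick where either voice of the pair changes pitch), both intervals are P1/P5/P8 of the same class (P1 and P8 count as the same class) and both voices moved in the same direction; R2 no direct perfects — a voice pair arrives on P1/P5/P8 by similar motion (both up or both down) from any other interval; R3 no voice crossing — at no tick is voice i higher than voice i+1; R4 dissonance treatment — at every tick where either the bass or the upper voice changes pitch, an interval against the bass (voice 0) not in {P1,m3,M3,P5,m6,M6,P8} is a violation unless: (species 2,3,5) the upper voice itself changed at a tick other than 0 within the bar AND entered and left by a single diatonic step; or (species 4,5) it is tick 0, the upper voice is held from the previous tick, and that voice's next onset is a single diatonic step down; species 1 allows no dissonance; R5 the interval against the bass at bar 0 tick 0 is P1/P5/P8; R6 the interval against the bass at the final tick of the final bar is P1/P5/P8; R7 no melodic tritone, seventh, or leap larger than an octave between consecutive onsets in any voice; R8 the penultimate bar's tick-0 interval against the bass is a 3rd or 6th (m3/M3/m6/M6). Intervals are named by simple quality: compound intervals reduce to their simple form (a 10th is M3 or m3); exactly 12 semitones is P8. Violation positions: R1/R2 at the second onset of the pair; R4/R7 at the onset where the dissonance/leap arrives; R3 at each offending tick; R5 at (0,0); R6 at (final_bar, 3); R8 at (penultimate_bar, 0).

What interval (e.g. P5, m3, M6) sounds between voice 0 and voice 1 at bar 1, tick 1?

M6

voice 0=F3 voice 1=D4 -> M6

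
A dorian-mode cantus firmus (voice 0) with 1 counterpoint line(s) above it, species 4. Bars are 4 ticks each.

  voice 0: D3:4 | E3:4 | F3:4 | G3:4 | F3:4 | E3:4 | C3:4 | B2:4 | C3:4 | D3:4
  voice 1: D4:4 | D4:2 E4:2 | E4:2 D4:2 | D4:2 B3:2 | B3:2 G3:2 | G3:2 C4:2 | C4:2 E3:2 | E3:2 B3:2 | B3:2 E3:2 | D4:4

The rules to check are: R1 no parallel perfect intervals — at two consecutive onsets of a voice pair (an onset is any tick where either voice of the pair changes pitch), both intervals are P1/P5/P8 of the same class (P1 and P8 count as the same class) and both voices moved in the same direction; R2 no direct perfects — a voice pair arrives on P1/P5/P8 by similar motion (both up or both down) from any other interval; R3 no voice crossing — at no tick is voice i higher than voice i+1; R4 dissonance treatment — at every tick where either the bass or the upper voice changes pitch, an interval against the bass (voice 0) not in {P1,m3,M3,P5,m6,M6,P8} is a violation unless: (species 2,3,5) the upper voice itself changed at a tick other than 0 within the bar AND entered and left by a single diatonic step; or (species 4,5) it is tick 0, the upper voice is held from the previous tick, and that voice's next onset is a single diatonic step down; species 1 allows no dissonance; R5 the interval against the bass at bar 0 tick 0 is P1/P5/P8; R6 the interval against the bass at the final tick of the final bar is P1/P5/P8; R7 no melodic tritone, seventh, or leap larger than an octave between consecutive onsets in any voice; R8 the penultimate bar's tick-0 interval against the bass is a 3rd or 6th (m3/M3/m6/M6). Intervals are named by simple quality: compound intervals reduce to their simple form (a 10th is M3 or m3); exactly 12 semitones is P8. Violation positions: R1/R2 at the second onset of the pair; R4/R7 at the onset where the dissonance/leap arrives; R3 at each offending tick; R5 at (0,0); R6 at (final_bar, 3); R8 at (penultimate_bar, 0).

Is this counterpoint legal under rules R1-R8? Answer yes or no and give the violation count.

bar 0: v0=D3 v1=D4 (P8)
bar 1: v0=E3 v1=D4 (m7)
bar 2: v0=F3 v1=E4 (M7)
bar 3: v0=G3 v1=D4 (P5)
bar 4: v0=F3 v1=B3 (TT)
bar 5: v0=E3 v1=G3 (m3)
bar 6: v0=C3 v1=C4 (P8)
bar 7: v0=B2 v1=E3 (P4)
bar 8: v0=C3 v1=B3 (M7)
bar 9: v0=D3 v1=D4 (P8)
  R4 @ bar1.0: E3/D4 m7 untreated
  R4 @ bar4.0: F3/B3 TT untreated
  R4 @ bar4.2: F3/G3 M2 untreated
  R4 @ bar7.0: B2/E3 P4 untreated
  R4 @ bar8.0: C3/B3 M7 untreated
  R8 @ bar8.0: penult M7 not 3rd/6th
  R2 @ bar9.0: C3/E3 M3 -> D3/D4 P8 similar
  R7 @ bar9.0: E3->D4 leap 10st

No (8 violations)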